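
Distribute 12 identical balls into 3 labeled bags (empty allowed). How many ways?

Stars and bars: C(n+k-1, k-1) = C(14,2).

Final answer: C(14,2) = 91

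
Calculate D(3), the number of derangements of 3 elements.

Use the recurrence D(n) = (n-1)(D(n-1) + D(n-2)) with D(0)=1, D(1)=0.
Building up: D(2)=1.
D(3) = 2 x (D(2) + D(1)) = 2 x (1 + 0).

Final answer: D(3) = 2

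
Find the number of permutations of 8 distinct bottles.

The number of ways to arrange 8 distinct objects is 8!.

Final answer: 8! = 40320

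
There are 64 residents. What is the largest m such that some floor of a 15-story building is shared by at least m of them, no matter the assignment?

There are 15 possible values for floor of a 15-story building. With 64 residents and 15 categories, by pigeonhole: ceiling(64/15).

Final answer: 5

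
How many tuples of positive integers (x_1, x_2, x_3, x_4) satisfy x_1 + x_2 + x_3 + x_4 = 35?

Substitute x'_i = x_i - 1 (so x'_i >= 0). Then sum x'_i = 35 - 4 = 31.
Stars and bars: C(31+4-1, 4-1) = C(34,3).

Final answer: C(34,3) = 5984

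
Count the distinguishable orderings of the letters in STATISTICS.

Letters (A:1, C:1, I:2, S:3, T:3). Total letters: 10.
Permutations = 10!/(3! x 3! x 2!).

Final answer: 50400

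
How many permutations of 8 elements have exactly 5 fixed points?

Choose which 5 elements are fixed: C(8,5) = 56.
Derange the remaining 3 using D(j) = (j-1)(D(j-1) + D(j-2)), D(0)=1, D(1)=0: D(2)=1, D(3)=2.
Total: 56 x 2.

Final answer: C(8,5) D(3) = 112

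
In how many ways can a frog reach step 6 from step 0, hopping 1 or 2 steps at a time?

Let f(n) count the ways. The last step is size 1 or 2, so f(n) = f(n-1) + f(n-2) with f(1)=1, f(2)=2.
Iterating the recurrence: f(1)=1, f(2)=2, f(3)=3, f(4)=5, f(5)=8, f(6)=13.

Final answer: 13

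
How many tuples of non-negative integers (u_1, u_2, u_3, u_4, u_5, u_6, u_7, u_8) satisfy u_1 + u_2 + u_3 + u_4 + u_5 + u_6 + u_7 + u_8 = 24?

Stars and bars with 24 stars and 7 bars:
C(24+8-1, 8-1) = C(31,7).

Final answer: C(31,7) = 2629575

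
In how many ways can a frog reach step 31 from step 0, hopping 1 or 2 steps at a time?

Let f(n) count the ways. The last step is size 1 or 2, so f(n) = f(n-1) + f(n-2) with f(1)=1, f(2)=2.
Computing successive values: f(1)=1, f(2)=2, f(3)=3, f(4)=5, f(5)=8, f(6)=13, f(7)=21, f(8)=34, f(9)=55, f(10)=89, f(11)=144, f(12)=233, f(13)=377, f(14)=610, f(15)=987, f(16)=1597, f(17)=2584, f(18)=4181, f(19)=6765, f(20)=10946, f(21)=17711, f(22)=28657, f(23)=46368, f(24)=75025, f(25)=121393, f(26)=196418, f(27)=317811, f(28)=514229, f(29)=832040, f(30)=1346269, f(31)=2178309.

Final answer: 2178309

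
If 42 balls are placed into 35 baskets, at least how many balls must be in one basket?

By the pigeonhole principle: ceiling(42/35).

Final answer: 2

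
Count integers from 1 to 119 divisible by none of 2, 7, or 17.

|div by 2|=59, |div by 7|=17, |div by 17|=7.
|div by 2&7|=8, |div by 2&17|=3, |div by 7&17|=1, |div by all|=0.
By inclusion-exclusion, divisible by at least one: 59+17+7-8-3-1+0 = 71.
Not divisible by any: 119 - 71.

Final answer: 48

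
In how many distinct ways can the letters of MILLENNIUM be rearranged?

Letters (E:1, I:2, L:2, M:2, N:2, U:1). Total letters: 10.
Permutations = 10!/(2! x 2! x 2! x 2!).

Final answer: 226800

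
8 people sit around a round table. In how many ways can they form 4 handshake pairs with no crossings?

This is a standard Catalan-number count: the answer is C_n. Here n = 8/2 = 4.
C_n = (2n)!/(n!(n+1)!), so C_{4} = 8!/(4! x 5!) = C(8,4)/5 = 70/5.

Final answer: C_{4} = 14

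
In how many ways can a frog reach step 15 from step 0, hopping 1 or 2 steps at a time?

Condition on the final move: it is a 1-step (f(n-1) ways to get there) or a 2-step (f(n-2) ways), so f(n) = f(n-1) + f(n-2), with f(1)=1, f(2)=2.
Building up term by term: f(1)=1, f(2)=2, f(3)=3, f(4)=5, f(5)=8, f(6)=13, f(7)=21, f(8)=34, f(9)=55, f(10)=89, f(11)=144, f(12)=233, f(13)=377, f(14)=610, f(15)=987.

Final answer: 987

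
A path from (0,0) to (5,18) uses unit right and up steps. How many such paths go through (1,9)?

Paths (0,0)->(1,9): C(10,9) = 10.
Paths (1,9)->(5,18): C(13,9) = 715.
By multiplication principle: 10 x 715.

Final answer: 7150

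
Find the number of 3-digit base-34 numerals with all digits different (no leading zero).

The leading digit has 33 choices (anything but zero); the next has 33 (anything but the first), then 32, and so on, one fewer each time.
Total: 33 x 33 x 32.

Final answer: 34848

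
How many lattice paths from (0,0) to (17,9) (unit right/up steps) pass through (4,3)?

Paths (0,0)->(4,3): C(7,3) = 35.
Paths (4,3)->(17,9): C(19,6) = 27132.
By multiplication principle: 35 x 27132.

Final answer: 949620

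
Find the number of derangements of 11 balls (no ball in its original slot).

Use the recurrence D(n) = (n-1)(D(n-1) + D(n-2)) with D(0)=1, D(1)=0.
D(2) = 1 x (0 + 1) = 1
D(3) = 2 x (1 + 0) = 2
D(4) = 3 x (2 + 1) = 9
D(5) = 4 x (9 + 2) = 44
D(6) = 5 x (44 + 9) = 265
D(7) = 6 x (265 + 44) = 1854
D(8) = 7 x (1854 + 265) = 14833
D(9) = 8 x (14833 + 1854) = 133496
D(10) = 9 x (133496 + 14833) = 1334961
D(11) = 10 x (D(10) + D(9)) = 10 x (1334961 + 133496)

Final answer: D(11) = 14684570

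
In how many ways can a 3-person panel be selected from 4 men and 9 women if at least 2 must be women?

Sum over valid woman counts:
C(9,2)C(4,1) = 144
C(9,3)C(4,0) = 84
Total: 144 + 84.

Final answer: 228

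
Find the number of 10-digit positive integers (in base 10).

These are the integers in [10^9, 10^10), so the count is 10^10 - 10^9 = 9 x 10^9.

Final answer: 9000000000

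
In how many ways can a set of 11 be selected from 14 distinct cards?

C(14,11) = 14!/(11! x 3!).

Final answer: \binom{14}{11} = 364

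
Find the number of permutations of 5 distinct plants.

The number of ways to arrange 5 distinct objects is 5!.

Final answer: 5! = 120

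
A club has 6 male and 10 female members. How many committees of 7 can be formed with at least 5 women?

Sum over valid woman counts:
C(10,5)C(6,2) = 3780
C(10,6)C(6,1) = 1260
C(10,7)C(6,0) = 120
Total: 3780 + 1260 + 120.

Final answer: 5160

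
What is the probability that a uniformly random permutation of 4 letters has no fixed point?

Use the recurrence D(n) = (n-1)(D(n-1) + D(n-2)) with D(0)=1, D(1)=0.
Building up: D(2)=1, D(3)=2, D(4)=9.
Total arrangements: 4! = 24.
Probability = D(4)/4! = 3/8.

Final answer: D(4)/4! = 9/24 = 0.375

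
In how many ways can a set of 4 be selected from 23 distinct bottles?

C(23,4) = 23!/(4! x 19!).

Final answer: \binom{23}{4} = 8855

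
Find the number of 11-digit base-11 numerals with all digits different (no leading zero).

The leading digit has 10 choices (anything but zero); the next has 10 (anything but the first), then 9, and so on, one fewer each time.
Total: 10 x 10 x 9 x 8 x 7 x 6 x 5 x 4 x 3 x 2 x 1.

Final answer: 36288000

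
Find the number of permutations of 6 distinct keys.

The number of ways to arrange 6 distinct objects is 6!.

Final answer: 6! = 720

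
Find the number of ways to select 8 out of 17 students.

C(17,8) = 17!/(8! x (17-8)!).

Final answer: C(17,8) = 24310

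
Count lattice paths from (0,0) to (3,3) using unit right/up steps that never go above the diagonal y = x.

Total monotonic paths to (3,3): C(6,3) = 20.
A path is bad iff it touches y = x + 1; reflecting its initial segment maps bad paths bijectively onto all paths to (2,4), of which there are C(6,4) = 15.
Valid Dyck paths: 20 - 15.
(This is the Catalan number C_{3}.)

Final answer: C_{3} = 5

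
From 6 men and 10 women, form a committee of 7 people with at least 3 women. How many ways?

Sum over valid woman counts:
C(10,3)C(6,4) = 1800
C(10,4)C(6,3) = 4200
C(10,5)C(6,2) = 3780
C(10,6)C(6,1) = 1260
C(10,7)C(6,0) = 120
Total: 1800 + 4200 + 3780 + 1260 + 120.

Final answer: 11160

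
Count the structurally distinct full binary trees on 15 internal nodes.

This is counted by the nth Catalan number C_n. Here n = 15.
C_n = C(2n,n)/(n+1), so C_{15} = C(30,15)/16 = 155117520/16.

Final answer: C_{15} = 9694845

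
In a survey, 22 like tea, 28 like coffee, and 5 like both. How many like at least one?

|A union B| = |A| + |B| - |A intersect B| = 22 + 28 - 5.

Final answer: 45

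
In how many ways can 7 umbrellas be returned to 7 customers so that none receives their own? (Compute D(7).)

D(n) = (n-1)(D(n-1) + D(n-2)), D(0)=1, D(1)=0.
D(2) = 1 x (0 + 1) = 1
D(3) = 2 x (1 + 0) = 2
D(4) = 3 x (2 + 1) = 9
D(5) = 4 x (9 + 2) = 44
D(6) = 5 x (44 + 9) = 265
D(7) = 6 x (D(6) + D(5)) = 6 x (265 + 44)

Final answer: D(7) = 1854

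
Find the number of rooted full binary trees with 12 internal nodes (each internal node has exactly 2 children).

This is counted by the nth Catalan number C_n. Here n = 12.
C_n = C(2n,n)/(n+1), so C_{12} = C(24,12)/13 = 2704156/13.

Final answer: C_{12} = 208012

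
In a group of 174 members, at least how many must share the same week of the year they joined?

There are 52 possible values for week of the year they joined. With 174 members and 52 categories, by pigeonhole: ceiling(174/52).

Final answer: 4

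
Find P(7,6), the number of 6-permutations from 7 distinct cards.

P(7,6) = 7!/(7-6)! = 7!/1!.

Final answer: P(7,6) = 5040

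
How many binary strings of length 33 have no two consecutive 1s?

Classify by the final bit: ...0 gives a(n-1) strings, ...01 gives a(n-2) strings. Thus a(n) = a(n-1) + a(n-2) with a(1)=2, a(2)=3.
Building up term by term: a(1)=2, a(2)=3, a(3)=5, a(4)=8, a(5)=13, a(6)=21, a(7)=34, a(8)=55, a(9)=89, a(10)=144, a(11)=233, a(12)=377, a(13)=610, a(14)=987, a(15)=1597, a(16)=2584, a(17)=4181, a(18)=6765, a(19)=10946, a(20)=17711, a(21)=28657, a(22)=46368, a(23)=75025, a(24)=121393, a(25)=196418, a(26)=317811, a(27)=514229, a(28)=832040, a(29)=1346269, a(30)=2178309, a(31)=3524578, a(32)=5702887, a(33)=9227465.

Final answer: 9227465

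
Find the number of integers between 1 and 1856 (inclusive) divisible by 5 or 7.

Multiples of 5: 371. Multiples of 7: 265. Of both (lcm=35): 53.
By inclusion-exclusion: 371 + 265 - 53.

Final answer: 583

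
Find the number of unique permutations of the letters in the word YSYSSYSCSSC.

Letters (C:2, S:6, Y:3). Total letters: 11.
Permutations = 11!/(6! x 3! x 2!).

Final answer: 4620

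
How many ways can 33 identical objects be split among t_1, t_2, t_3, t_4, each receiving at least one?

Substitute t'_i = t_i - 1 (so t'_i >= 0). Then sum t'_i = 33 - 4 = 29.
Stars and bars: C(29+4-1, 4-1) = C(32,3).

Final answer: C(32,3) = 4960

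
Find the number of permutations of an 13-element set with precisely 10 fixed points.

Choose which 10 elements are fixed: C(13,10) = 286.
Derange the remaining 3 using D(j) = (j-1)(D(j-1) + D(j-2)), D(0)=1, D(1)=0: D(2)=1, D(3)=2.
Total: 286 x 2.

Final answer: C(13,10) D(3) = 572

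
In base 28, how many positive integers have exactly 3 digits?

Leading digit: 27 options (nonzero). Other 2 digit(s): 28 options each.
Total: 27 x 28^2.

Final answer: 21168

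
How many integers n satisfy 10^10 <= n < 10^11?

First digit: 9 choices (1-9). Each of the remaining 10 digits: 10 choices.
Total: 9 x 10^10.

Final answer: 90000000000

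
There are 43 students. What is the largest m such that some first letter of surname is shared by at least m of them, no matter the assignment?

There are 26 possible values for first letter of surname. With 43 students and 26 categories, by pigeonhole: ceiling(43/26).

Final answer: 2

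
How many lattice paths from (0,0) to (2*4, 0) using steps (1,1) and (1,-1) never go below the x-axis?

Total monotonic paths to (4,4): C(8,4) = 70.
Reflecting each bad path at its first crossing gives a bijection with paths to (3,5): C(8,5) = 56.
Valid Dyck paths: 70 - 56.
(Check: C(8,4) - C(8,5) = C(8,4)/5, the Catalan number C_{4}.)

Final answer: C_{4} = 14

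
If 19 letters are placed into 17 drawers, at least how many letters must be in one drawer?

By the pigeonhole principle: ceiling(19/17).

Final answer: 2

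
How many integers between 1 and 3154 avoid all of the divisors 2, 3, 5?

|div by 2|=1577, |div by 3|=1051, |div by 5|=630.
|div by 2&3|=525, |div by 2&5|=315, |div by 3&5|=210, |div by all|=105.
By inclusion-exclusion, divisible by at least one: 1577+1051+630-525-315-210+105 = 2313.
Not divisible by any: 3154 - 2313.

Final answer: 841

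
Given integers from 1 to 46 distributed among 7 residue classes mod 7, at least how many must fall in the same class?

By pigeonhole with 46 objects and 7 categories: ceiling(46/7).

Final answer: 7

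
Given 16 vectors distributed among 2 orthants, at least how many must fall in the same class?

By pigeonhole with 16 objects and 2 categories: ceiling(16/2).

Final answer: 8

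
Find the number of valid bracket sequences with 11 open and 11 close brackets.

This is counted by the nth Catalan number C_n. Here n = 11 (pairs).
C_n = C(2n,n) - C(2n,n+1), so C_{11} = C(22,11) - C(22,12) = 705432 - 646646.

Final answer: C_{11} = 58786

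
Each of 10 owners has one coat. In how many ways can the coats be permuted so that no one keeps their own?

Derangements satisfy D(n) = (n-1)(D(n-1) + D(n-2)), starting from D(0)=1, D(1)=0.
D(2) = 1 x (0 + 1) = 1
D(3) = 2 x (1 + 0) = 2
D(4) = 3 x (2 + 1) = 9
D(5) = 4 x (9 + 2) = 44
D(6) = 5 x (44 + 9) = 265
D(7) = 6 x (265 + 44) = 1854
D(8) = 7 x (1854 + 265) = 14833
D(9) = 8 x (14833 + 1854) = 133496
D(10) = 9 x (D(9) + D(8)) = 9 x (133496 + 14833)

Final answer: D(10) = 1334961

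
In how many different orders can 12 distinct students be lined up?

The number of ways to arrange 12 distinct objects is 12!.

Final answer: 12! = 479001600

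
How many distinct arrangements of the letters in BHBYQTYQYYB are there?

Letters (B:3, H:1, Q:2, T:1, Y:4). Total letters: 11.
Permutations = 11!/(4! x 3! x 2!).

Final answer: 138600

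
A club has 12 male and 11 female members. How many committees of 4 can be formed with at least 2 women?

Sum over valid woman counts:
C(11,2)C(12,2) = 3630
C(11,3)C(12,1) = 1980
C(11,4)C(12,0) = 330
Total: 3630 + 1980 + 330.

Final answer: 5940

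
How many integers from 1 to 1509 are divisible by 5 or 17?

Multiples of 5: 301. Multiples of 17: 88. Of both (lcm=85): 17.
By inclusion-exclusion: 301 + 88 - 17.

Final answer: 372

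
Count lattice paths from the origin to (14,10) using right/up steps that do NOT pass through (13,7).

Total paths to (14,10): C(24,10) = 1961256.
Paths through (13,7): C(20,7) x C(4,3) = 310080.
Avoiding (13,7): 1961256 - 310080.

Final answer: 1651176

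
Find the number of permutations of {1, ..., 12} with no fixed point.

Derangements satisfy D(n) = (n-1)(D(n-1) + D(n-2)), starting from D(0)=1, D(1)=0.
D(2) = 1 x (0 + 1) = 1
D(3) = 2 x (1 + 0) = 2
D(4) = 3 x (2 + 1) = 9
D(5) = 4 x (9 + 2) = 44
D(6) = 5 x (44 + 9) = 265
D(7) = 6 x (265 + 44) = 1854
D(8) = 7 x (1854 + 265) = 14833
D(9) = 8 x (14833 + 1854) = 133496
D(10) = 9 x (133496 + 14833) = 1334961
D(11) = 10 x (1334961 + 133496) = 14684570
D(12) = 11 x (D(11) + D(10)) = 11 x (14684570 + 1334961)

Final answer: D(12) = 176214841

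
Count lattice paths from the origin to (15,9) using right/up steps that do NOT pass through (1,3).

Total paths to (15,9): C(24,9) = 1307504.
Paths through (1,3): C(4,3) x C(20,6) = 155040.
Avoiding (1,3): 1307504 - 155040.

Final answer: 1152464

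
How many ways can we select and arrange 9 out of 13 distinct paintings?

P(13,9) = 13!/(13-9)! = 13!/4!.

Final answer: P(13,9) = 259459200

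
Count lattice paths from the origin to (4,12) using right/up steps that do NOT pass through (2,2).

Total paths to (4,12): C(16,12) = 1820.
Paths through (2,2): C(4,2) x C(12,10) = 396.
Avoiding (2,2): 1820 - 396.

Final answer: 1424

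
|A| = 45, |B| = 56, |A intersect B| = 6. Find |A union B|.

|A union B| = |A| + |B| - |A intersect B| = 45 + 56 - 6.

Final answer: 95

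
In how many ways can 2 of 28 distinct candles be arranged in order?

P(28,2) = 28!/(28-2)! = 28!/26!.

Final answer: P(28,2) = 756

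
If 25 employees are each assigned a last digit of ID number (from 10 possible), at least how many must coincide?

There are 10 possible values for last digit of ID number. With 25 employees and 10 categories, by pigeonhole: ceiling(25/10).

Final answer: 3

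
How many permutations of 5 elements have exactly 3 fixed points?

Choose which 3 elements are fixed: C(5,3) = 10.
Derange the remaining 2 using D(j) = (j-1)(D(j-1) + D(j-2)), D(0)=1, D(1)=0: D(2)=1.
Total: 10 x 1.

Final answer: C(5,3) D(2) = 10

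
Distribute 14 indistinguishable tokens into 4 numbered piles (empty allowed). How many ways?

Stars and bars: C(n+k-1, k-1) = C(17,3).

Final answer: C(17,3) = 680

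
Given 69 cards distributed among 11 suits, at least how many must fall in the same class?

By pigeonhole with 69 objects and 11 categories: ceiling(69/11).

Final answer: 7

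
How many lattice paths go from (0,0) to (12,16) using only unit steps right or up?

Each path has 12 right steps and 16 up steps in some order (28 steps total).
Choose which 16 of the 28 steps are up: C(28,16).

Final answer: C(28,16) = 30421755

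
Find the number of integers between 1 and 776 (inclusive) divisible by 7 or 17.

Multiples of 7: 110. Multiples of 17: 45. Of both (lcm=119): 6.
By inclusion-exclusion: 110 + 45 - 6.

Final answer: 149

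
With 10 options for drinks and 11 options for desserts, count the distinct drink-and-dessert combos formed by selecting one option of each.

By the multiplication principle: 10 x 11.

Final answer: 110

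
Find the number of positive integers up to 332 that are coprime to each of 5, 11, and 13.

|div by 5|=66, |div by 11|=30, |div by 13|=25.
|div by 5&11|=6, |div by 5&13|=5, |div by 11&13|=2, |div by all|=0.
By inclusion-exclusion, divisible by at least one: 66+30+25-6-5-2+0 = 108.
Not divisible by any: 332 - 108.

Final answer: 224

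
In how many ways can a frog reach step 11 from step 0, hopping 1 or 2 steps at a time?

Let f(n) be the number of climbs. Removing the last move (1 or 2 steps) gives f(n) = f(n-1) + f(n-2); base cases f(1)=1, f(2)=2.
Iterating the recurrence: f(1)=1, f(2)=2, f(3)=3, f(4)=5, f(5)=8, f(6)=13, f(7)=21, f(8)=34, f(9)=55, f(10)=89, f(11)=144.

Final answer: 144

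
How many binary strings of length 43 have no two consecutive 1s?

A valid string ends in 0 (append to any length-(n-1) valid string) or in 01 (append to any length-(n-2) valid string), so a(n) = a(n-1) + a(n-2) with a(1)=2, a(2)=3.
Building up term by term: a(1)=2, a(2)=3, a(3)=5, a(4)=8, a(5)=13, a(6)=21, a(7)=34, a(8)=55, a(9)=89, a(10)=144, a(11)=233, a(12)=377, a(13)=610, a(14)=987, a(15)=1597, a(16)=2584, a(17)=4181, a(18)=6765, a(19)=10946, a(20)=17711, a(21)=28657, a(22)=46368, a(23)=75025, a(24)=121393, a(25)=196418, a(26)=317811, a(27)=514229, a(28)=832040, a(29)=1346269, a(30)=2178309, a(31)=3524578, a(32)=5702887, a(33)=9227465, a(34)=14930352, a(35)=24157817, a(36)=39088169, a(37)=63245986, a(38)=102334155, a(39)=165580141, a(40)=267914296, a(41)=433494437, a(42)=701408733, a(43)=1134903170.

Final answer: 1134903170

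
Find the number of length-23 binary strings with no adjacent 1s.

Classify by the final bit: ...0 gives a(n-1) strings, ...01 gives a(n-2) strings. Thus a(n) = a(n-1) + a(n-2) with a(1)=2, a(2)=3.
Building up term by term: a(1)=2, a(2)=3, a(3)=5, a(4)=8, a(5)=13, a(6)=21, a(7)=34, a(8)=55, a(9)=89, a(10)=144, a(11)=233, a(12)=377, a(13)=610, a(14)=987, a(15)=1597, a(16)=2584, a(17)=4181, a(18)=6765, a(19)=10946, a(20)=17711, a(21)=28657, a(22)=46368, a(23)=75025.

Final answer: 75025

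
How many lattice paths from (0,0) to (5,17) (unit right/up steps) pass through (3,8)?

Paths (0,0)->(3,8): C(11,8) = 165.
Paths (3,8)->(5,17): C(11,9) = 55.
By multiplication principle: 165 x 55.

Final answer: 9075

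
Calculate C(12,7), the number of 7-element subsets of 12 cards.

C(12,7) = 12!/(7! x 5!).

Final answer: \binom{12}{7} = 792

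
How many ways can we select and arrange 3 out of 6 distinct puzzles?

P(6,3) = 6!/(6-3)! = 6!/3!.

Final answer: P(6,3) = 120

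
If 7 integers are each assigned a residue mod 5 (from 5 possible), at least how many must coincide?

There are 5 possible values for residue mod 5. With 7 integers and 5 categories, by pigeonhole: ceiling(7/5).

Final answer: 2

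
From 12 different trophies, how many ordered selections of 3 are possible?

P(12,3) = 12!/(12-3)! = 12!/9!.

Final answer: P(12,3) = 1320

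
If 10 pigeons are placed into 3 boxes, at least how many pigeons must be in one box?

By the pigeonhole principle: ceiling(10/3).

Final answer: 4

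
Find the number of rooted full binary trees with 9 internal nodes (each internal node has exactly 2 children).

This is a standard Catalan-number count: the answer is C_n. Here n = 9.
C_n = C(2n,n)/(n+1), so C_{9} = C(18,9)/10 = 48620/10.

Final answer: C_{9} = 4862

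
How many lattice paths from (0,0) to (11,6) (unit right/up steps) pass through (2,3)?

Paths (0,0)->(2,3): C(5,3) = 10.
Paths (2,3)->(11,6): C(12,3) = 220.
By multiplication principle: 10 x 220.

Final answer: 2200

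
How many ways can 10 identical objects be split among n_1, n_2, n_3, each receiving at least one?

Substitute n'_i = n_i - 1 (so n'_i >= 0). Then sum n'_i = 10 - 3 = 7.
Stars and bars: C(7+3-1, 3-1) = C(9,2).

Final answer: C(9,2) = 36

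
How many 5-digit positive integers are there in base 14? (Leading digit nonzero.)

In base 14, the leading digit has 13 choices (1..13); each of the remaining 4 digits has 14 choices.
Total: 13 x 14^4.

Final answer: 499408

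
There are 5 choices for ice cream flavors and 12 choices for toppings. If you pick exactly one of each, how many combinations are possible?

By the multiplication principle: 5 x 12.

Final answer: 60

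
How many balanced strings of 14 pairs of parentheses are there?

This is counted by the nth Catalan number C_n. Here n = 14 (pairs).
C_n = C(2n,n) - C(2n,n+1), so C_{14} = C(28,14) - C(28,15) = 40116600 - 37442160.

Final answer: C_{14} = 2674440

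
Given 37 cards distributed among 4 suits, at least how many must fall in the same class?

By pigeonhole with 37 objects and 4 categories: ceiling(37/4).

Final answer: 10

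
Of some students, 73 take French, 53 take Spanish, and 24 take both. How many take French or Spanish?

|A union B| = |A| + |B| - |A intersect B| = 73 + 53 - 24.

Final answer: 102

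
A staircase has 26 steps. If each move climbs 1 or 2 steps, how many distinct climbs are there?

Let f(n) be the number of climbs. Removing the last move (1 or 2 steps) gives f(n) = f(n-1) + f(n-2); base cases f(1)=1, f(2)=2.
Iterating the recurrence: f(1)=1, f(2)=2, f(3)=3, f(4)=5, f(5)=8, f(6)=13, f(7)=21, f(8)=34, f(9)=55, f(10)=89, f(11)=144, f(12)=233, f(13)=377, f(14)=610, f(15)=987, f(16)=1597, f(17)=2584, f(18)=4181, f(19)=6765, f(20)=10946, f(21)=17711, f(22)=28657, f(23)=46368, f(24)=75025, f(25)=121393, f(26)=196418.

Final answer: 196418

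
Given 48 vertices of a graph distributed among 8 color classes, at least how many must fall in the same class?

By pigeonhole with 48 objects and 8 categories: ceiling(48/8).

Final answer: 6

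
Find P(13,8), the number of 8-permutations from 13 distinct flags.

P(13,8) = 13!/(13-8)! = 13!/5!.

Final answer: P(13,8) = 51891840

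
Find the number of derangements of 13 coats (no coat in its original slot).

Use the recurrence D(n) = (n-1)(D(n-1) + D(n-2)) with D(0)=1, D(1)=0.
D(2) = 1 x (0 + 1) = 1
D(3) = 2 x (1 + 0) = 2
D(4) = 3 x (2 + 1) = 9
D(5) = 4 x (9 + 2) = 44
D(6) = 5 x (44 + 9) = 265
D(7) = 6 x (265 + 44) = 1854
D(8) = 7 x (1854 + 265) = 14833
D(9) = 8 x (14833 + 1854) = 133496
D(10) = 9 x (133496 + 14833) = 1334961
D(11) = 10 x (1334961 + 133496) = 14684570
D(12) = 11 x (14684570 + 1334961) = 176214841
D(13) = 12 x (D(12) + D(11)) = 12 x (176214841 + 14684570)

Final answer: D(13) = 2290792932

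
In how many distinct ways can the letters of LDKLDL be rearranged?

Letters (D:2, K:1, L:3). Total letters: 6.
Permutations = 6!/(3! x 2!).

Final answer: 60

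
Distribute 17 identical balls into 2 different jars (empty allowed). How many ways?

Stars and bars: C(n+k-1, k-1) = C(18,1).

Final answer: C(18,1) = 18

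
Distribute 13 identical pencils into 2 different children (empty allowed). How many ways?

Stars and bars: C(n+k-1, k-1) = C(14,1).

Final answer: C(14,1) = 14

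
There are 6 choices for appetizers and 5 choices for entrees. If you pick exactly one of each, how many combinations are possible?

By the multiplication principle: 6 x 5.

Final answer: 30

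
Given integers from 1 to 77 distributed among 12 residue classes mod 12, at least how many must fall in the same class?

By pigeonhole with 77 objects and 12 categories: ceiling(77/12).

Final answer: 7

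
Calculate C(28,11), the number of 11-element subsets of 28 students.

C(28,11) = 28!/(11! x 17!).

Final answer: \binom{28}{11} = 21474180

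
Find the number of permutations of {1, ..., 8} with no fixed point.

D(n) = (n-1)(D(n-1) + D(n-2)), D(0)=1, D(1)=0.
Building up: D(2)=1, D(3)=2, D(4)=9, D(5)=44, D(6)=265, D(7)=1854.
D(8) = 7 x (D(7) + D(6)) = 7 x (1854 + 265).

Final answer: D(8) = 14833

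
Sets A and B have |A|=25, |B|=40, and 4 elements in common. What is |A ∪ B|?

|A union B| = |A| + |B| - |A intersect B| = 25 + 40 - 4.

Final answer: 61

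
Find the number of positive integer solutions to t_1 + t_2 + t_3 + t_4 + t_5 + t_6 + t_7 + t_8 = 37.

Substitute t'_i = t_i - 1 (so t'_i >= 0). Then sum t'_i = 37 - 8 = 29.
Stars and bars: C(29+8-1, 8-1) = C(36,7).

Final answer: C(36,7) = 8347680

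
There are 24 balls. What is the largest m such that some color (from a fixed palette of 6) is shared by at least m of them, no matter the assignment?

There are 6 possible values for color (from a fixed palette of 6). With 24 balls and 6 categories, by pigeonhole: ceiling(24/6).

Final answer: 4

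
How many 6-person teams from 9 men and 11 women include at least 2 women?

Sum over valid woman counts:
C(11,2)C(9,4) = 6930
C(11,3)C(9,3) = 13860
C(11,4)C(9,2) = 11880
C(11,5)C(9,1) = 4158
C(11,6)C(9,0) = 462
Total: 6930 + 13860 + 11880 + 4158 + 462.

Final answer: 37290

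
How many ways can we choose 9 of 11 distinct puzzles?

C(11,9) = 11!/(9! x 2!).

Final answer: \binom{11}{9} = 55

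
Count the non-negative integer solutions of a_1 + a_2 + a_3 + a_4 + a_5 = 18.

Stars and bars with 18 stars and 4 bars:
C(18+5-1, 5-1) = C(22,4).

Final answer: C(22,4) = 7315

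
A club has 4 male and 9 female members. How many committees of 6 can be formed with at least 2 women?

Sum over valid woman counts:
C(9,2)C(4,4) = 36
C(9,3)C(4,3) = 336
C(9,4)C(4,2) = 756
C(9,5)C(4,1) = 504
C(9,6)C(4,0) = 84
Total: 36 + 336 + 756 + 504 + 84.

Final answer: 1716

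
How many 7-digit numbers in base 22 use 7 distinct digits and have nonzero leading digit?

First digit: 21 (nonzero). Second: 21 (not first). Third: 20, etc.
Total: 21 x 21 x 20 x 19 x 18 x 17 x 16.

Final answer: 820471680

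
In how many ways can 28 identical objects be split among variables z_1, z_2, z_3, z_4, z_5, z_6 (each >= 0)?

Stars and bars with 28 stars and 5 bars:
C(28+6-1, 6-1) = C(33,5).

Final answer: C(33,5) = 237336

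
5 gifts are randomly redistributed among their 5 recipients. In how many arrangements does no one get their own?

D(n) = (n-1)(D(n-1) + D(n-2)), D(0)=1, D(1)=0.
D(2) = 1 x (0 + 1) = 1
D(3) = 2 x (1 + 0) = 2
D(4) = 3 x (2 + 1) = 9
D(5) = 4 x (D(4) + D(3)) = 4 x (9 + 2)

Final answer: D(5) = 44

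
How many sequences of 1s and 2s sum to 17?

Condition on the final move: it is a 1-step (f(n-1) ways to get there) or a 2-step (f(n-2) ways), so f(n) = f(n-1) + f(n-2), with f(1)=1, f(2)=2.
Iterating the recurrence: f(1)=1, f(2)=2, f(3)=3, f(4)=5, f(5)=8, f(6)=13, f(7)=21, f(8)=34, f(9)=55, f(10)=89, f(11)=144, f(12)=233, f(13)=377, f(14)=610, f(15)=987, f(16)=1597, f(17)=2584.

Final answer: 2584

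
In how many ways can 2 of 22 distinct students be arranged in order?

P(22,2) = 22!/(22-2)! = 22!/20!.

Final answer: P(22,2) = 462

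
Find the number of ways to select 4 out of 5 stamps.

C(5,4) = 5!/(4! x (5-4)!).

Final answer: C(5,4) = 5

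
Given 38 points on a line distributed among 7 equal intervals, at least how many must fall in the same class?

By pigeonhole with 38 objects and 7 categories: ceiling(38/7).

Final answer: 6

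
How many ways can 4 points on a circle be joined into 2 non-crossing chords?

This is a standard Catalan-number count: the answer is C_n. Here n = 4/2 = 2.
C_n = C(2n,n)/(n+1), so C_{2} = C(4,2)/3 = 6/3.

Final answer: C_{2} = 2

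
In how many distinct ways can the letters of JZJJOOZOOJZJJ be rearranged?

Letters (J:6, O:4, Z:3). Total letters: 13.
Permutations = 13!/(6! x 4! x 3!).

Final answer: 60060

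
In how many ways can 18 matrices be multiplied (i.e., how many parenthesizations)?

The structures are counted by the Catalan number C_n. Here n = 18 - 1 = 17.
C_n = (2n)!/(n!(n+1)!), so C_{17} = 34!/(17! x 18!) = C(34,17)/18 = 2333606220/18.

Final answer: C_{17} = 129644790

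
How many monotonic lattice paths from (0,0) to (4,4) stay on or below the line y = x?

Total monotonic paths to (4,4): C(8,4) = 70.
Paths that cross above y=x (reflection bijection): C(8,5) = 56.
Valid Dyck paths: 70 - 56.
(This is the Catalan number C_{4}.)

Final answer: C_{4} = 14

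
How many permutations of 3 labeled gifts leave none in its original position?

Derangements satisfy D(n) = (n-1)(D(n-1) + D(n-2)), starting from D(0)=1, D(1)=0.
D(2) = 1 x (0 + 1) = 1
D(3) = 2 x (D(2) + D(1)) = 2 x (1 + 0)

Final answer: D(3) = 2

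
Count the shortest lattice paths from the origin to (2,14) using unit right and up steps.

Each path has 2 right steps and 14 up steps in some order (16 steps total).
Choose which 14 of the 16 steps are up: C(16,14).

Final answer: C(16,14) = 120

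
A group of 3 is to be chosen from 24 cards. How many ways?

C(24,3) = 24!/(3! x (24-3)!).

Final answer: C(24,3) = 2024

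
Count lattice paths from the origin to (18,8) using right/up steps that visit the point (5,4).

Paths (0,0)->(5,4): C(9,4) = 126.
Paths (5,4)->(18,8): C(17,4) = 2380.
By multiplication principle: 126 x 2380.

Final answer: 299880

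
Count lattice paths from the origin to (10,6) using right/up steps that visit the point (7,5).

Paths (0,0)->(7,5): C(12,5) = 792.
Paths (7,5)->(10,6): C(4,1) = 4.
By multiplication principle: 792 x 4.

Final answer: 3168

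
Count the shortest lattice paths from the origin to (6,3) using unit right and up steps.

Each path has 6 right steps and 3 up steps in some order (9 steps total).
Choose which 3 of the 9 steps are up: C(9,3).

Final answer: C(9,3) = 84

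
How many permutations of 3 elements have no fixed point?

Derangements satisfy D(n) = (n-1)(D(n-1) + D(n-2)), starting from D(0)=1, D(1)=0.
D(2) = 1 x (0 + 1) = 1
D(3) = 2 x (D(2) + D(1)) = 2 x (1 + 0)

Final answer: D(3) = 2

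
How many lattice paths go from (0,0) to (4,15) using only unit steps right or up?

Each path has 4 right steps and 15 up steps in some order (19 steps total).
Choose which 15 of the 19 steps are up: C(19,15).

Final answer: C(19,15) = 3876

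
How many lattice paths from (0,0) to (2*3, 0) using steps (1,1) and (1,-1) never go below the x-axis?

Total monotonic paths to (3,3): C(6,3) = 20.
By the reflection principle, paths that go above the diagonal number C(6,4) = 15.
Valid Dyck paths: 20 - 15.
(These counts are the Catalan numbers.)

Final answer: C_{3} = 5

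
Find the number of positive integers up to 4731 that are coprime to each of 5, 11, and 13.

|div by 5|=946, |div by 11|=430, |div by 13|=363.
|div by 5&11|=86, |div by 5&13|=72, |div by 11&13|=33, |div by all|=6.
By inclusion-exclusion, divisible by at least one: 946+430+363-86-72-33+6 = 1554.
Not divisible by any: 4731 - 1554.

Final answer: 3177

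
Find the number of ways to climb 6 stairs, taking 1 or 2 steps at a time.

Condition on the final move: it is a 1-step (f(n-1) ways to get there) or a 2-step (f(n-2) ways), so f(n) = f(n-1) + f(n-2), with f(1)=1, f(2)=2.
Building up term by term: f(1)=1, f(2)=2, f(3)=3, f(4)=5, f(5)=8, f(6)=13.

Final answer: 13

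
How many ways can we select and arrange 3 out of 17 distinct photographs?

P(17,3) = 17!/(17-3)! = 17!/14!.

Final answer: P(17,3) = 4080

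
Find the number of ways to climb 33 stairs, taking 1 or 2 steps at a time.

Condition on the final move: it is a 1-step (f(n-1) ways to get there) or a 2-step (f(n-2) ways), so f(n) = f(n-1) + f(n-2), with f(1)=1, f(2)=2.
Building up term by term: f(1)=1, f(2)=2, f(3)=3, f(4)=5, f(5)=8, f(6)=13, f(7)=21, f(8)=34, f(9)=55, f(10)=89, f(11)=144, f(12)=233, f(13)=377, f(14)=610, f(15)=987, f(16)=1597, f(17)=2584, f(18)=4181, f(19)=6765, f(20)=10946, f(21)=17711, f(22)=28657, f(23)=46368, f(24)=75025, f(25)=121393, f(26)=196418, f(27)=317811, f(28)=514229, f(29)=832040, f(30)=1346269, f(31)=2178309, f(32)=3524578, f(33)=5702887.

Final answer: 5702887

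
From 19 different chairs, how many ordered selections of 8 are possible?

P(19,8) = 19!/(19-8)! = 19!/11!.

Final answer: P(19,8) = 3047466240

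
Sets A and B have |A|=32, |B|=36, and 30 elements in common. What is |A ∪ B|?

|A union B| = |A| + |B| - |A intersect B| = 32 + 36 - 30.

Final answer: 38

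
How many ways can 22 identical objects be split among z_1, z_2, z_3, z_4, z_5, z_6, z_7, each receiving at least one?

Substitute z'_i = z_i - 1 (so z'_i >= 0). Then sum z'_i = 22 - 7 = 15.
Stars and bars: C(15+7-1, 7-1) = C(21,6).

Final answer: C(21,6) = 54264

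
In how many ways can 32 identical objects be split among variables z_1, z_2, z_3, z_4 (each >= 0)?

Stars and bars with 32 stars and 3 bars:
C(32+4-1, 4-1) = C(35,3).

Final answer: C(35,3) = 6545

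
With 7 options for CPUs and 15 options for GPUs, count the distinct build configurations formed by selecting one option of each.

By the multiplication principle: 7 x 15.

Final answer: 105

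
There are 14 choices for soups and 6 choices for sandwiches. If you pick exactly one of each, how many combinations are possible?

By the multiplication principle: 14 x 6.

Final answer: 84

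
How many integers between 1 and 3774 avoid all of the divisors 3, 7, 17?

|div by 3|=1258, |div by 7|=539, |div by 17|=222.
|div by 3&7|=179, |div by 3&17|=74, |div by 7&17|=31, |div by all|=10.
By inclusion-exclusion, divisible by at least one: 1258+539+222-179-74-31+10 = 1745.
Not divisible by any: 3774 - 1745.

Final answer: 2029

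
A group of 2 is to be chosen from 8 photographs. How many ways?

C(8,2) = 8!/(2! x (8-2)!).

Final answer: C(8,2) = 28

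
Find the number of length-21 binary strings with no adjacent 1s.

A valid string ends in 0 (append to any length-(n-1) valid string) or in 01 (append to any length-(n-2) valid string), so a(n) = a(n-1) + a(n-2) with a(1)=2, a(2)=3.
Iterating the recurrence: a(1)=2, a(2)=3, a(3)=5, a(4)=8, a(5)=13, a(6)=21, a(7)=34, a(8)=55, a(9)=89, a(10)=144, a(11)=233, a(12)=377, a(13)=610, a(14)=987, a(15)=1597, a(16)=2584, a(17)=4181, a(18)=6765, a(19)=10946, a(20)=17711, a(21)=28657.

Final answer: 28657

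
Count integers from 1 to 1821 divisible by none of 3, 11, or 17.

|div by 3|=607, |div by 11|=165, |div by 17|=107.
|div by 3&11|=55, |div by 3&17|=35, |div by 11&17|=9, |div by all|=3.
By inclusion-exclusion, divisible by at least one: 607+165+107-55-35-9+3 = 783.
Not divisible by any: 1821 - 783.

Final answer: 1038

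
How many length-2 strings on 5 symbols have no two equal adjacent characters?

First character: 5 choices. Each subsequent: 4 choices (must differ from the previous one).
Total: 5 x 4^1.

Final answer: 5 x 4^{1} = 20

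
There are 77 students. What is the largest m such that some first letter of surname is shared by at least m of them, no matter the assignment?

There are 26 possible values for first letter of surname. With 77 students and 26 categories, by pigeonhole: ceiling(77/26).

Final answer: 3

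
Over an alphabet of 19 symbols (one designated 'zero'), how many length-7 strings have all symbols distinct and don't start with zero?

First digit: 18 (nonzero). Second: 18 (not first). Third: 17, etc.
Total: 18 x 18 x 17 x 16 x 15 x 14 x 13.

Final answer: 240589440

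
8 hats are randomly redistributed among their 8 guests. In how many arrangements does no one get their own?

Derangements satisfy D(n) = (n-1)(D(n-1) + D(n-2)), starting from D(0)=1, D(1)=0.
D(2) = 1 x (0 + 1) = 1
D(3) = 2 x (1 + 0) = 2
D(4) = 3 x (2 + 1) = 9
D(5) = 4 x (9 + 2) = 44
D(6) = 5 x (44 + 9) = 265
D(7) = 6 x (265 + 44) = 1854
D(8) = 7 x (D(7) + D(6)) = 7 x (1854 + 265)

Final answer: D(8) = 14833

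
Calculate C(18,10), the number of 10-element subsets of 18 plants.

C(18,10) = 18!/(10! x 8!).

Final answer: \binom{18}{10} = 43758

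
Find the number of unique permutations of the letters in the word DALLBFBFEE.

Letters (A:1, B:2, D:1, E:2, F:2, L:2). Total letters: 10.
Permutations = 10!/(2! x 2! x 2! x 2!).

Final answer: 226800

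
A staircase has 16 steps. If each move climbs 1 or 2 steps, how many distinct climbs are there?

Condition on the final move: it is a 1-step (f(n-1) ways to get there) or a 2-step (f(n-2) ways), so f(n) = f(n-1) + f(n-2), with f(1)=1, f(2)=2.
Computing successive values: f(1)=1, f(2)=2, f(3)=3, f(4)=5, f(5)=8, f(6)=13, f(7)=21, f(8)=34, f(9)=55, f(10)=89, f(11)=144, f(12)=233, f(13)=377, f(14)=610, f(15)=987, f(16)=1597.

Final answer: 1597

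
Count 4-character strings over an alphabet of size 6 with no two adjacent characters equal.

First character: 6 choices. Each subsequent: 5 choices (must differ from the previous one).
Total: 6 x 5^3.

Final answer: 6 x 5^{3} = 750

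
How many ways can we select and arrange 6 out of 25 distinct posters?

P(25,6) = 25!/(25-6)! = 25!/19!.

Final answer: P(25,6) = 127512000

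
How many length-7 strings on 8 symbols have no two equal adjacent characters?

Let g(n) count such strings. g(1) = 8, and each valid string of length n-1 extends in 7 ways (any symbol but the last), so g(n) = 7 g(n-1).
Total: g(7) = 8 x 7^6.

Final answer: 8 x 7^{6} = 941192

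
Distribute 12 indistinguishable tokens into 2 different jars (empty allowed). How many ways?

Stars and bars: C(n+k-1, k-1) = C(13,1).

Final answer: C(13,1) = 13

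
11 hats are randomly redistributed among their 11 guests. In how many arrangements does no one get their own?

Derangements satisfy D(n) = (n-1)(D(n-1) + D(n-2)), starting from D(0)=1, D(1)=0.
D(2) = 1 x (0 + 1) = 1
D(3) = 2 x (1 + 0) = 2
D(4) = 3 x (2 + 1) = 9
D(5) = 4 x (9 + 2) = 44
D(6) = 5 x (44 + 9) = 265
D(7) = 6 x (265 + 44) = 1854
D(8) = 7 x (1854 + 265) = 14833
D(9) = 8 x (14833 + 1854) = 133496
D(10) = 9 x (133496 + 14833) = 1334961
D(11) = 10 x (D(10) + D(9)) = 10 x (1334961 + 133496)

Final answer: D(11) = 14684570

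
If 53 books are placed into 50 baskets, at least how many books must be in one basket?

By the pigeonhole principle: ceiling(53/50).

Final answer: 2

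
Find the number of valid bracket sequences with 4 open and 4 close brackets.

The structures are counted by the Catalan number C_n. Here n = 4 (pairs).
C_n = (2n)!/(n!(n+1)!), so C_{4} = 8!/(4! x 5!) = C(8,4)/5 = 70/5.

Final answer: C_{4} = 14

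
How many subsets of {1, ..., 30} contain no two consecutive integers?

Let a(n) count such subsets of {1, ..., n}. Either n is excluded (a(n-1) ways) or n is included, forcing n-1 out (a(n-2) ways), so a(n) = a(n-1) + a(n-2) with a(1)=2, a(2)=3.
Computing successive values: a(1)=2, a(2)=3, a(3)=5, a(4)=8, a(5)=13, a(6)=21, a(7)=34, a(8)=55, a(9)=89, a(10)=144, a(11)=233, a(12)=377, a(13)=610, a(14)=987, a(15)=1597, a(16)=2584, a(17)=4181, a(18)=6765, a(19)=10946, a(20)=17711, a(21)=28657, a(22)=46368, a(23)=75025, a(24)=121393, a(25)=196418, a(26)=317811, a(27)=514229, a(28)=832040, a(29)=1346269, a(30)=2178309.

Final answer: 2178309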